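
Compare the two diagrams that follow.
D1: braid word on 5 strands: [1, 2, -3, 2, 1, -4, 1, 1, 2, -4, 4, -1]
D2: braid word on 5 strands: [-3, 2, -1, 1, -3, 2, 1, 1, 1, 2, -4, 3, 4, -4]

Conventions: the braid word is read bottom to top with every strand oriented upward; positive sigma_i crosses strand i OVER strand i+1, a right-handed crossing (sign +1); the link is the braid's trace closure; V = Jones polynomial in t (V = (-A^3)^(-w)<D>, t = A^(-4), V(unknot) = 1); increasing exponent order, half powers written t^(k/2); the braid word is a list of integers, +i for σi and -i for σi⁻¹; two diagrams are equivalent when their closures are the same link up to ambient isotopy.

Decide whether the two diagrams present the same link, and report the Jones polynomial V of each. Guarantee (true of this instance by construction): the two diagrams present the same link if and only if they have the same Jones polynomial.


same link: yes
V(D1) = t^2 + 2t^4 - 2t^5 + t^6 - 2t^7 + t^8  [12 crossings, <D> = A^-20 - 2A^-16 + A^-12 - 2A^-8 + 2A^-4 + A^4, w = +4]
D2 (bracket A^-20 - 2A^-16 + A^-12 - 2A^-8 + 2A^-4 + A^4; 14 crossings at w = +4): V = t^2 + 2t^4 - 2t^5 + t^6 - 2t^7 + t^8
note: one V(t) for all 2 diagrams — one class (guaranteed)


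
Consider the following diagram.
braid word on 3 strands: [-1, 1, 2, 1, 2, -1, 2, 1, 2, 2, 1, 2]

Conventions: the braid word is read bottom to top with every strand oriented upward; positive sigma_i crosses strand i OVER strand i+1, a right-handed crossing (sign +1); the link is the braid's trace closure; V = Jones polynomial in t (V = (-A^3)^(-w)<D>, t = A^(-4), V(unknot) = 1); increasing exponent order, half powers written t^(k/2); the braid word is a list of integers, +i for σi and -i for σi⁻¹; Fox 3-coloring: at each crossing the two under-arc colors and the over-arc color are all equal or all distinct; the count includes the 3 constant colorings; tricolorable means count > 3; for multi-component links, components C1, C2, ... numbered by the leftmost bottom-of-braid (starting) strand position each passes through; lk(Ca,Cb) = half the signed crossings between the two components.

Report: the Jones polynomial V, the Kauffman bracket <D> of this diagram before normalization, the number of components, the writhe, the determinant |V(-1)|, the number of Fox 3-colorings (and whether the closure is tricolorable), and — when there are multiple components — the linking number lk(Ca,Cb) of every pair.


Jones polynomial: V(t) = t^3 + t^5 - t^8
<D> = -A^-8 + A^4 + A^12; writhe +8
components 1, writhe +8 (12 crossings)
3-colorings: 9 of 3^12, det 3 — tricolorable
note: w = +8 (over 12 crossings) is diagram-only; (-A^3)^(-8) removes it from V


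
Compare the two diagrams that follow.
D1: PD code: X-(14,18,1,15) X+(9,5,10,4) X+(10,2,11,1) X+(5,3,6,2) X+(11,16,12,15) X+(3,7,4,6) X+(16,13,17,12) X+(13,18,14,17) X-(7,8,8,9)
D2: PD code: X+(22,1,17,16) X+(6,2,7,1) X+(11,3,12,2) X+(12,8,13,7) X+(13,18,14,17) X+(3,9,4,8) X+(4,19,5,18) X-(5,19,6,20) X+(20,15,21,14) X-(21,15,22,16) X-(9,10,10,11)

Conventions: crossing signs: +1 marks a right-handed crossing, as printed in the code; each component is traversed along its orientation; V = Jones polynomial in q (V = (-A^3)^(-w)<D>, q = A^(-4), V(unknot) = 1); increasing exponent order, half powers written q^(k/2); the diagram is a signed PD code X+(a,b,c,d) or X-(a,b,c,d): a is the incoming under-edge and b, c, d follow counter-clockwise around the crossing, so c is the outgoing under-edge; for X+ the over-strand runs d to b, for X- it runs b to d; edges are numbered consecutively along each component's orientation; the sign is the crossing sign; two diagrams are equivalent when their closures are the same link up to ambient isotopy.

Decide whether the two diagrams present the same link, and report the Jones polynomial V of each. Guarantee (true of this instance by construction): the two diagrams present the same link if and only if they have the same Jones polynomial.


equivalent: yes
D1 (bracket -A^-11 + A^-7 - A^-3 + 2A + A^9; 9 crossings at w = +5): V = -q^(3/2) - 2q^(7/2) + q^(9/2) - q^(11/2) + q^(13/2)
D2 (bracket -A^-11 + A^-7 - A^-3 + 2A + A^9; 11 crossings at w = +5): V = -q^(3/2) - 2q^(7/2) + q^(9/2) - q^(11/2) + q^(13/2)
key observation: Reidemeister moves carry D1 (9 crossings) to D2 (11)


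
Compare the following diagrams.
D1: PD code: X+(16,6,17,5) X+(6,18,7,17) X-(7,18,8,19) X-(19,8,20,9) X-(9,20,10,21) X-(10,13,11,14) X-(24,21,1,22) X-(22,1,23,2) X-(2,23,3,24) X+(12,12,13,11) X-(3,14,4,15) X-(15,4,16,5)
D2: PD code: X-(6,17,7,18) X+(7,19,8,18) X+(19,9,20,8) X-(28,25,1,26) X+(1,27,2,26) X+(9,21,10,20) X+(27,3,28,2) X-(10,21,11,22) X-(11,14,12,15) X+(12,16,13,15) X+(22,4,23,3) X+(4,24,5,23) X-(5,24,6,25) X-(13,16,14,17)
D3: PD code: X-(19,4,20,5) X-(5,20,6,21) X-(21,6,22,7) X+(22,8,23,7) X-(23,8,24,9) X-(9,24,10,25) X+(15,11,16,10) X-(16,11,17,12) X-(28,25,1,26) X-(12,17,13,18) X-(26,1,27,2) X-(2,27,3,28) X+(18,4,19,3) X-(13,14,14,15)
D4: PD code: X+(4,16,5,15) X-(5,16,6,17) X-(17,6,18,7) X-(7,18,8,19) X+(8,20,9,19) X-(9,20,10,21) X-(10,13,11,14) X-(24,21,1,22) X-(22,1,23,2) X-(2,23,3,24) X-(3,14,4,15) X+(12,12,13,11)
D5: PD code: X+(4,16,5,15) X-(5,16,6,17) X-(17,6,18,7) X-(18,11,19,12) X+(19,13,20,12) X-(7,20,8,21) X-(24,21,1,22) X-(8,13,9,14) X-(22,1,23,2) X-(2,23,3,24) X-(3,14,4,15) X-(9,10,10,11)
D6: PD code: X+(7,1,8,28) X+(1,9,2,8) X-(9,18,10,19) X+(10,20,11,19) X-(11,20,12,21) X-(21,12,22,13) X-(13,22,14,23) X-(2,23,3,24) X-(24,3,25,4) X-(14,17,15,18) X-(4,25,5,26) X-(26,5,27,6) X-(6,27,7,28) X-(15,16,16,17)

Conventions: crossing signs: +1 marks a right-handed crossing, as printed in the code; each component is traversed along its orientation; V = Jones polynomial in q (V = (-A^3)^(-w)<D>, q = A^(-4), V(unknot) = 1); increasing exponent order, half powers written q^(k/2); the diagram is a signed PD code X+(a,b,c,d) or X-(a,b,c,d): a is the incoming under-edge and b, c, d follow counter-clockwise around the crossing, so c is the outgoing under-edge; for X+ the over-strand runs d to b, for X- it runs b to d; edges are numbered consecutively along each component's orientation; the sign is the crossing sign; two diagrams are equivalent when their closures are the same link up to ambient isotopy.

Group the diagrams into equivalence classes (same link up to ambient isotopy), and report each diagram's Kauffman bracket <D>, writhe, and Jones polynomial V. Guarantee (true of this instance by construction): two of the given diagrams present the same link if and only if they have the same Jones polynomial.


classes: {D1, D3, D4, D5, D6} | {D2}
V(D1) = q^-8 - 2q^-7 + q^-6 - 2q^-5 + 2q^-4 + q^-2  [12 crossings, <D> = A^-10 + 2A^-2 - 2A^2 + A^6 - 2A^10 + A^14, w = -6]
V(D2) = 1  [14 crossings, <D> = A^6, w = +2]
D3 (bracket A^-16 + 2A^-8 - 2A^-4 + 1 - 2A^4 + A^8; 14 crossings at w = -8): V = q^-8 - 2q^-7 + q^-6 - 2q^-5 + 2q^-4 + q^-2
D4 (bracket A^-10 + 2A^-2 - 2A^2 + A^6 - 2A^10 + A^14; 12 crossings at w = -6): V = q^-8 - 2q^-7 + q^-6 - 2q^-5 + 2q^-4 + q^-2
V(D5) = q^-8 - 2q^-7 + q^-6 - 2q^-5 + 2q^-4 + q^-2  (w -8, c 12, <D> = A^-16 + 2A^-8 - 2A^-4 + 1 - 2A^4 + A^8)
D6 (bracket A^-16 + 2A^-8 - 2A^-4 + 1 - 2A^4 + A^8; 14 crossings at w = -8): V = q^-8 - 2q^-7 + q^-6 - 2q^-5 + 2q^-4 + q^-2
note: V(q) takes 2 values over 6 diagrams, fixing the grouping


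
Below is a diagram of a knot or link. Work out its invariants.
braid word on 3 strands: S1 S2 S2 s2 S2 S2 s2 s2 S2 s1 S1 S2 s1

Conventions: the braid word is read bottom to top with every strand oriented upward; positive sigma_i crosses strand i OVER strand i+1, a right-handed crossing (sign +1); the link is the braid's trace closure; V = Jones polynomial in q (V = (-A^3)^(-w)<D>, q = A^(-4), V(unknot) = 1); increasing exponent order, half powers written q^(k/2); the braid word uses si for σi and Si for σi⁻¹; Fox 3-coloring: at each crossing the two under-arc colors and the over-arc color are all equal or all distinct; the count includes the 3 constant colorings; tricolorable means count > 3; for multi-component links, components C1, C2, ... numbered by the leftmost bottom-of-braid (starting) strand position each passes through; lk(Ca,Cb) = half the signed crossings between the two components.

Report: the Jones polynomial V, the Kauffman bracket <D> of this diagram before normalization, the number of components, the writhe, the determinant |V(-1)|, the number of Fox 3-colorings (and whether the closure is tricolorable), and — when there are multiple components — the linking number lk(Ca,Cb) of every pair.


V = q^(-9/2) - q^(-5/2) - q^(-3/2) - q^(-1/2)
<D> = A^-7 + A^-3 + A - A^9 (w = -3)
2 components over 13 crossings, w = -3
lk(C1,C2): 0
27 Fox colorings among 3^14, |V(-1)| = 0: tricolorable
why: span 4 respects span(V) <= c + mu - 1 = 14 for this 2-component diagram


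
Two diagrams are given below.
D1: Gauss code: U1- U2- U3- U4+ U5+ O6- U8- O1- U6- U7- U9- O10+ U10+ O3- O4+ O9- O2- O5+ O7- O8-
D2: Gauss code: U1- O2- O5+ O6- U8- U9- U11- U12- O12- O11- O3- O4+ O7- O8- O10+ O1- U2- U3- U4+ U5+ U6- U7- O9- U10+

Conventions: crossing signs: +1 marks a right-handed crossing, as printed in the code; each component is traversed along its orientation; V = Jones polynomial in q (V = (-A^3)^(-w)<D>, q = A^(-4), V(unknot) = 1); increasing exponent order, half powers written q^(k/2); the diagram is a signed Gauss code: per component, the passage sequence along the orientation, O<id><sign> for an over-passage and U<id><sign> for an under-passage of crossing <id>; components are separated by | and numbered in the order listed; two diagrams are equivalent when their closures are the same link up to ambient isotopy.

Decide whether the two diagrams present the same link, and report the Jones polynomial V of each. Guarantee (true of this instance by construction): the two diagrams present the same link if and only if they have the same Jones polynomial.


equivalent: yes
V(D1) = -q^-4 + q^-3 + q^-1  (w -4, c 10, <D> = A^-8 + 1 - A^4)
V(D2) = -q^-4 + q^-3 + q^-1  (w -6, c 12, <D> = A^-14 + A^-6 - A^-2)
why: one V(q) for all 2 diagrams — one class (guaranteed)


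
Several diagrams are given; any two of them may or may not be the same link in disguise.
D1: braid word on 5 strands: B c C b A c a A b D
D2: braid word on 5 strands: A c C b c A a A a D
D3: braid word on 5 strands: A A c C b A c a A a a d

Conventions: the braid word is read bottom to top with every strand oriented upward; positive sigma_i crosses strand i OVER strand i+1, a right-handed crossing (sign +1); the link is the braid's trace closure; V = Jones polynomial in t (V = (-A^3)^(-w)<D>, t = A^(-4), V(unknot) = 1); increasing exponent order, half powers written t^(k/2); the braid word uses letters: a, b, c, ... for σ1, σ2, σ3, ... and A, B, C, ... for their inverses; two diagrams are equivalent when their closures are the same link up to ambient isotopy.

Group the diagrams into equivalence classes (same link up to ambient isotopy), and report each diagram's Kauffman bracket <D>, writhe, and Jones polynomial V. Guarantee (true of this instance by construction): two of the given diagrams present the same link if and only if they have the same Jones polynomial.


classes: {D1, D2, D3}
V(D1) = 1  [10 crossings, <D> = 1, w = 0]
D2 (bracket 1; 10 crossings at w = 0): V = 1
V(D3) = 1  [12 crossings, <D> = A^6, w = +2]
note: all 3 diagrams share one V(t), hence one class


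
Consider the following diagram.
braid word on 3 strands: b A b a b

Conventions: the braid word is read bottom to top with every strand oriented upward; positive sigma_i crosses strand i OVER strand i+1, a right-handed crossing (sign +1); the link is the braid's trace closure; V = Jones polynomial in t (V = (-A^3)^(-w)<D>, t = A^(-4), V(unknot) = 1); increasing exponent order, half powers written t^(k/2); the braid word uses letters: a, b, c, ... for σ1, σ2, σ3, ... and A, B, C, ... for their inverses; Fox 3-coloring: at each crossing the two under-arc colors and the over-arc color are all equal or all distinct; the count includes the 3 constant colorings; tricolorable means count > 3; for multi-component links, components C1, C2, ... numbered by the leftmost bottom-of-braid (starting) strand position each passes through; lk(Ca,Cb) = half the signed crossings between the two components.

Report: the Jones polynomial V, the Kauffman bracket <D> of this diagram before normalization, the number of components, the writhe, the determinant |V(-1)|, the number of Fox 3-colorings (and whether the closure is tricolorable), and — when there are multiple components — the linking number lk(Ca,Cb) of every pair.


V = -t^(1/2) - t^(5/2)
<D> = A^-1 + A^7 (w = +3)
2 components over 5 crossings, w = +3
lk(C1,C2): +1
3 Fox colorings among 3^5, |V(-1)| = 2: not tricolorable
why: the span of V is 2, within the link bound 5 + 2 - 1


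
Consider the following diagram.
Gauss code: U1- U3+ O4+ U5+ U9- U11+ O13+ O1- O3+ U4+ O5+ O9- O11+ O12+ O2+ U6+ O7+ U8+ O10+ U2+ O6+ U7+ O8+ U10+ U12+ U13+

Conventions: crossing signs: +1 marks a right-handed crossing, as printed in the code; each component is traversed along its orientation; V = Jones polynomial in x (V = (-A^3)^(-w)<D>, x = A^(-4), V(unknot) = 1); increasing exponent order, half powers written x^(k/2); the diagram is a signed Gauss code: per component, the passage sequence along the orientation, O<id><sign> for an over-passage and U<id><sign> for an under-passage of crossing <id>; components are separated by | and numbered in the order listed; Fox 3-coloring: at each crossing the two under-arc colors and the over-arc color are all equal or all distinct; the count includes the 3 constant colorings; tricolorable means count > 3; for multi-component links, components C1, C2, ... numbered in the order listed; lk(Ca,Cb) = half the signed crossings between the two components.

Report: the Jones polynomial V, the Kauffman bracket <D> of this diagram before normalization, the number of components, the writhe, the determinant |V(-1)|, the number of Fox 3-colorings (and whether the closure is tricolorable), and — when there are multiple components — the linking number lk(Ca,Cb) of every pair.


Jones polynomial: V(x) = x^3 + 2x^5 - 2x^6 + 2x^7 - 3x^8 + 2x^9 - 2x^10 + x^11
<D> = -A^-17 + 2A^-13 - 2A^-9 + 3A^-5 - 2A^-1 + 2A^3 - 2A^7 - A^15; writhe +9
components 1, writhe +9 (13 crossings)
3-colorings: 9 of 3^13, det 15 — tricolorable
note: w = +9 shifts under R1 moves; the (-A^3)^(-9) factor cancels that in V


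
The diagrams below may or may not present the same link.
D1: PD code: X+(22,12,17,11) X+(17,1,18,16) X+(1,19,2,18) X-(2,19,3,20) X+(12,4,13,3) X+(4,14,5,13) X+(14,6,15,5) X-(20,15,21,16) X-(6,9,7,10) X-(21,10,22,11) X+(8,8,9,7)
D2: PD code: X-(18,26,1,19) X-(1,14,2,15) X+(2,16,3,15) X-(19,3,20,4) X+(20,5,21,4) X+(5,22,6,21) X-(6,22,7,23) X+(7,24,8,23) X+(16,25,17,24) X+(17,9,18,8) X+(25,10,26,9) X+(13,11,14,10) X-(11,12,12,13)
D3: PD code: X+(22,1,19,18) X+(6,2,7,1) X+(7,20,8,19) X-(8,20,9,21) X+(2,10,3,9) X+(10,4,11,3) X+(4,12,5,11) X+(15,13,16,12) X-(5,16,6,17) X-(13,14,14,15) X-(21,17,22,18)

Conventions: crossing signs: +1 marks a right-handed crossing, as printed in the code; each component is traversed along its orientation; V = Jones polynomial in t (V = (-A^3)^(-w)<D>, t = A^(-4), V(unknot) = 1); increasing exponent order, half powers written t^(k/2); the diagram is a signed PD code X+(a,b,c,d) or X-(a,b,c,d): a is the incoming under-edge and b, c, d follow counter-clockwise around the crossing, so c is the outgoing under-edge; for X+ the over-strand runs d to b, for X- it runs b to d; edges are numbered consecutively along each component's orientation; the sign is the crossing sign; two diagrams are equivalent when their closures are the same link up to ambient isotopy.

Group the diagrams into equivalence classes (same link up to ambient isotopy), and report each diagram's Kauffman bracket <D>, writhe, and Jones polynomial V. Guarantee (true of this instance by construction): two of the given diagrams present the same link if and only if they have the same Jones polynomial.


equivalence classes: {D1, D3} | {D2}
D1 (bracket -A^-9 + A^-1 + A^3 + A^7; 11 crossings at w = +3): V = -t^(1/2) - t^(3/2) - t^(5/2) + t^(9/2)
D2 (bracket A^-1 + A^7; 13 crossings at w = +3): V = -t^(1/2) - t^(5/2)
V(D3) = -t^(1/2) - t^(3/2) - t^(5/2) + t^(9/2)  [11 crossings, <D> = -A^-9 + A^-1 + A^3 + A^7, w = +3]
key observation: 2 classes among 3 diagrams; unequal V(t) rules out equality


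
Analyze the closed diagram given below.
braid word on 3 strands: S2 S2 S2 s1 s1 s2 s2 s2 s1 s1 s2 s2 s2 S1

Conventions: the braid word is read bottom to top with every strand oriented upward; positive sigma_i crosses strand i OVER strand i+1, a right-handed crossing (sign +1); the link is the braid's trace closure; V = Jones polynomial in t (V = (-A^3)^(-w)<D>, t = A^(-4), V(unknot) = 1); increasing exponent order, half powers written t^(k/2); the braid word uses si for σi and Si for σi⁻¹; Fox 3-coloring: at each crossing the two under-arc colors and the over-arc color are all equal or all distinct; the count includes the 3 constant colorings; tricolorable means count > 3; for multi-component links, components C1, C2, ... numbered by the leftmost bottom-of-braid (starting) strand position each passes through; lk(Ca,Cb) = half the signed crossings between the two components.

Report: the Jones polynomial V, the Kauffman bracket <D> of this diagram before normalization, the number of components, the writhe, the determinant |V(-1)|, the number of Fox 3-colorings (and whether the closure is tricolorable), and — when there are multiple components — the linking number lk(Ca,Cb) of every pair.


V = -t + 4t^2 - 6t^3 + 11t^4 - 13t^5 + 13t^6 - 13t^7 + 10t^8 - 6t^9 + 3t^10 - t^11
<D> = -A^-26 + 3A^-22 - 6A^-18 + 10A^-14 - 13A^-10 + 13A^-6 - 13A^-2 + 11A^2 - 6A^6 + 4A^10 - A^14 (w = +6)
1 component over 14 crossings, w = +6
27 Fox colorings among 3^14, |V(-1)| = 81: tricolorable
why: det 81 = |V(-1)|; divisible by 3, so tricolorable


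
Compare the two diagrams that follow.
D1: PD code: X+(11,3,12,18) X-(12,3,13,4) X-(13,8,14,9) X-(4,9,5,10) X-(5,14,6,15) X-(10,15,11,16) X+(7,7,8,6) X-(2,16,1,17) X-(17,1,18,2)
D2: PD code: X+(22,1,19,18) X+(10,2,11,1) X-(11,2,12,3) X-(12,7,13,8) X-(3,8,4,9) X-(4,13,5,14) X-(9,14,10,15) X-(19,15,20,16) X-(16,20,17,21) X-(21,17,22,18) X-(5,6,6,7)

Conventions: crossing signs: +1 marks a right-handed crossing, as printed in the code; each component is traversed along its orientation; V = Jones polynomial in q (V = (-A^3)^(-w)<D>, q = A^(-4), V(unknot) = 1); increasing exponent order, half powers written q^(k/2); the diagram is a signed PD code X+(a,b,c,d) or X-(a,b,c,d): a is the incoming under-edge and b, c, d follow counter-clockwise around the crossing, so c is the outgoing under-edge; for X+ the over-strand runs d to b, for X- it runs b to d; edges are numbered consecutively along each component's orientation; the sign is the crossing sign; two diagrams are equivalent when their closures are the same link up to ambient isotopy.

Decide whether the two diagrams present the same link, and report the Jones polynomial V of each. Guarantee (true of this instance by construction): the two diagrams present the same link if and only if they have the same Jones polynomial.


equivalent: yes
D1 (bracket A^-9 + 2A^-1 - A^3 + A^7 - A^11; 9 crossings at w = -5): V = q^(-13/2) - q^(-11/2) + q^(-9/2) - 2q^(-7/2) - q^(-3/2)
V(D2) = q^(-13/2) - q^(-11/2) + q^(-9/2) - 2q^(-7/2) - q^(-3/2)  [11 crossings, <D> = A^-15 + 2A^-7 - A^-3 + A - A^5, w = -7]
observation: one V(q) for all 2 diagrams — one class (guaranteed)


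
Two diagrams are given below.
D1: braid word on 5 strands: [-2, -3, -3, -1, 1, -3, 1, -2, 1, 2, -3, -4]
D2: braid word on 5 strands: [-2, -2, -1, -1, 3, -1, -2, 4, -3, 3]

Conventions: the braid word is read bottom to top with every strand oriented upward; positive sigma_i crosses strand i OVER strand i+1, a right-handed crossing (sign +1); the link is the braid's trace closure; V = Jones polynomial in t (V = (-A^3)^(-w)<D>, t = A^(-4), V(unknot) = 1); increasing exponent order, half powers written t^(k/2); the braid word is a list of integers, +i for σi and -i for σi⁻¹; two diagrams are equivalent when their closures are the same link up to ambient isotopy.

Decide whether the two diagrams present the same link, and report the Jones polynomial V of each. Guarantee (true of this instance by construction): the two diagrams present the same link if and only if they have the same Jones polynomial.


equivalent: no
D1 (bracket A^-16 - A^-12 + 2A^-8 - 2A^-4 + 2 - 2A^4 + A^8; 12 crossings at w = -4): V = t^-5 - 2t^-4 + 2t^-3 - 2t^-2 + 2t^-1 - 1 + t
V(D2) = t^-8 - 2t^-7 + t^-6 - 2t^-5 + 2t^-4 + t^-2  [10 crossings, <D> = A^-4 + 2A^4 - 2A^8 + A^12 - 2A^16 + A^20, w = -4]
observation: 2 values of V(t) split the 2 diagrams


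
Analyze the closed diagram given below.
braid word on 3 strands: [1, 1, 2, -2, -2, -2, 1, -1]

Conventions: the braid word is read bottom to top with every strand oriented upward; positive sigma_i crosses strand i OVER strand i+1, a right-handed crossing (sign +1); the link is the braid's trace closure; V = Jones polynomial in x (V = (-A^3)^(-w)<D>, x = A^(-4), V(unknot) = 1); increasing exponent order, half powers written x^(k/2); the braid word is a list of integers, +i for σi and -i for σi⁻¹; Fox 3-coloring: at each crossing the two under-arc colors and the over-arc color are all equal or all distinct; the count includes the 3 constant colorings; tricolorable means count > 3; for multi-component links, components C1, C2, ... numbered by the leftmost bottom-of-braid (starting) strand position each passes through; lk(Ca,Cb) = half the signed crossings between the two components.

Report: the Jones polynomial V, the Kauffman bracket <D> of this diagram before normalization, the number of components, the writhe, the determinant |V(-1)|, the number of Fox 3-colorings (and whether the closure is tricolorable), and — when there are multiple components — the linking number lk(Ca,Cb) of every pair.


V(x) = x^-2 + 2 + x^2
bracket: A^-8 + 2 + A^8, w = 0
3 components, writhe 0, over 8 crossings
lk(C1,C2) = +1
linking number lk(C1,C3) = 0
lk(C2,C3): -1
det 4, colorings 3 of 3^8 — not tricolorable
observation: V is palindromic (span 4, det 4): x -> 1/x fixes it; necessary, not sufficient, for amphichirality


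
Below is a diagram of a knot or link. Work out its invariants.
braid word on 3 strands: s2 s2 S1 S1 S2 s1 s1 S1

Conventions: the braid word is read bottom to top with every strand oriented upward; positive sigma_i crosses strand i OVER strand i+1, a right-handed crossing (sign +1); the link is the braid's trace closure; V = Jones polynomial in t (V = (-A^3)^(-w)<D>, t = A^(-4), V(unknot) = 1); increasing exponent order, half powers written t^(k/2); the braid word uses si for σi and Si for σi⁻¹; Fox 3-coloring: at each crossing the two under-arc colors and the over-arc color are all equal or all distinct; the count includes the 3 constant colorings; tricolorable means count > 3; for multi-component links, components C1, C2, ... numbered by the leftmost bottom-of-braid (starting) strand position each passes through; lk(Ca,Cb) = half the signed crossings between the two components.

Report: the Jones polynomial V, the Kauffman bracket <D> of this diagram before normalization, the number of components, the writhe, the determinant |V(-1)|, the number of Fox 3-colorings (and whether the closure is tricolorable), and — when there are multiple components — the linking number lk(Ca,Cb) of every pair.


V(t) = t^-2 - t^-1 + 1 - t + t^2
bracket: A^-8 - A^-4 + 1 - A^4 + A^8, w = 0
1 component, writhe 0, over 8 crossings
det 5, colorings 3 of 3^8 — not tricolorable
observation: the span of V is 4, forcing >= 4 crossings in any diagram


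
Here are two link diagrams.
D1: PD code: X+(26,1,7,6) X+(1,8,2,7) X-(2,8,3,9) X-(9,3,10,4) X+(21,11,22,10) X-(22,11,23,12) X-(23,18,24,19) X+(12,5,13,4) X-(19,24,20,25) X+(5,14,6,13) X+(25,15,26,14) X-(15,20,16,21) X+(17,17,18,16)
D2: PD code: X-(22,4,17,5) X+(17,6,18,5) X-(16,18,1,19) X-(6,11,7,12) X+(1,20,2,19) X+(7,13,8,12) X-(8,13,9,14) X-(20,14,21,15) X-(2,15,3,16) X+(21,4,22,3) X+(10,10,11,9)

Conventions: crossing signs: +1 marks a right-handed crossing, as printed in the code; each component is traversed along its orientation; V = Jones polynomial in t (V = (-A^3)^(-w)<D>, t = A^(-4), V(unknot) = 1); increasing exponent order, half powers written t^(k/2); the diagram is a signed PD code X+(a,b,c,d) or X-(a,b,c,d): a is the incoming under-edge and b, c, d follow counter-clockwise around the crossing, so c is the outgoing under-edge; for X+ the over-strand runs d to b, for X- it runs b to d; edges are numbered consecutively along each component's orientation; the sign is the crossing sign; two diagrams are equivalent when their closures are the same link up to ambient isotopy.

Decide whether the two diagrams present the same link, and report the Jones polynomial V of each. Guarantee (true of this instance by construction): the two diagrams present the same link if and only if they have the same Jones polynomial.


equivalent: no
V(D1) = t^(-7/2) - t^(-5/2) + t^(-3/2) - 2t^(-1/2) - t^(3/2)  (w +1, c 13, <D> = A^-3 + 2A^5 - A^9 + A^13 - A^17)
D2 (bracket A^-5 + A^-1; 11 crossings at w = -1): V = -t^(-1/2) - t^(1/2)
why: 2 values of V(t) split the 2 diagrams


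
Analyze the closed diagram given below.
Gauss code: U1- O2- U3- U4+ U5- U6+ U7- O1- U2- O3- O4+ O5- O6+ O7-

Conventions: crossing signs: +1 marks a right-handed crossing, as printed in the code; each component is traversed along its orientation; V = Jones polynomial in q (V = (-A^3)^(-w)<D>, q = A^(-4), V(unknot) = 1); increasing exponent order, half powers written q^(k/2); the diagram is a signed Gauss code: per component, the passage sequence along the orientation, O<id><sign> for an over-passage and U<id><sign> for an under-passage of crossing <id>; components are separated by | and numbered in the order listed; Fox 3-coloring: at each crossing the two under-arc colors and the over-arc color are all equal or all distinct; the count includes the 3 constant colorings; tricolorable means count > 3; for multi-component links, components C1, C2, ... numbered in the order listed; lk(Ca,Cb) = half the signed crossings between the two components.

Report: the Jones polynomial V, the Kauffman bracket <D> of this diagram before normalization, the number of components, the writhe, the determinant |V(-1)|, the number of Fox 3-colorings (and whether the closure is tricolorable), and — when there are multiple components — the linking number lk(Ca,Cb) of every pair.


V(q) = -q^-4 + q^-3 + q^-1
bracket: -A^-5 - A^3 + A^7, w = -3
1 component, writhe -3, over 7 crossings
det 3, colorings 9 of 3^7 — tricolorable
observation: w = -3 (over 7 crossings) is diagram-only; (-A^3)^(3) removes it from V


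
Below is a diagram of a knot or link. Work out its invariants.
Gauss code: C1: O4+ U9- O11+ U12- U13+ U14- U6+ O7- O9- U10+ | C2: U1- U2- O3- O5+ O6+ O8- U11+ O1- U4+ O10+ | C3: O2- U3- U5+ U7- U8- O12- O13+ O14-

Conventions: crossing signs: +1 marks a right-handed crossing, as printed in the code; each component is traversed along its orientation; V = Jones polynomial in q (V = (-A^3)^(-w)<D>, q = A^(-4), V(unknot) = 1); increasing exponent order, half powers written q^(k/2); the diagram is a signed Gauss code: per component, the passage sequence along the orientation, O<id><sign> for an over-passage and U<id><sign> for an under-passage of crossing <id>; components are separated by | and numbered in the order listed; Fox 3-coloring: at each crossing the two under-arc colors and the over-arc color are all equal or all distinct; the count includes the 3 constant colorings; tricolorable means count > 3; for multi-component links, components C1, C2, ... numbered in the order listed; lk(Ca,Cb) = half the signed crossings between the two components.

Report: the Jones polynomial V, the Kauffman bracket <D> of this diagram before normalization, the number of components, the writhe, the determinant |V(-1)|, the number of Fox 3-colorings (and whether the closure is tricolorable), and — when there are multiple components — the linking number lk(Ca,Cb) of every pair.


V(q) = q^-6 - 2q^-5 + 3q^-4 - 4q^-3 + 5q^-2 - 4q^-1 + 5 - 2q + 2q^2
bracket: 2A^-14 - 2A^-10 + 5A^-6 - 4A^-2 + 5A^2 - 4A^6 + 3A^10 - 2A^14 + A^18, w = -2
3 components, writhe -2, over 14 crossings
lk(C1,C2) = +2
linking number lk(C1,C3) = -1
lk(C2,C3): -1
det 28, colorings 3 of 3^14 — not tricolorable
observation: the 3 component pairs carry total linking 0


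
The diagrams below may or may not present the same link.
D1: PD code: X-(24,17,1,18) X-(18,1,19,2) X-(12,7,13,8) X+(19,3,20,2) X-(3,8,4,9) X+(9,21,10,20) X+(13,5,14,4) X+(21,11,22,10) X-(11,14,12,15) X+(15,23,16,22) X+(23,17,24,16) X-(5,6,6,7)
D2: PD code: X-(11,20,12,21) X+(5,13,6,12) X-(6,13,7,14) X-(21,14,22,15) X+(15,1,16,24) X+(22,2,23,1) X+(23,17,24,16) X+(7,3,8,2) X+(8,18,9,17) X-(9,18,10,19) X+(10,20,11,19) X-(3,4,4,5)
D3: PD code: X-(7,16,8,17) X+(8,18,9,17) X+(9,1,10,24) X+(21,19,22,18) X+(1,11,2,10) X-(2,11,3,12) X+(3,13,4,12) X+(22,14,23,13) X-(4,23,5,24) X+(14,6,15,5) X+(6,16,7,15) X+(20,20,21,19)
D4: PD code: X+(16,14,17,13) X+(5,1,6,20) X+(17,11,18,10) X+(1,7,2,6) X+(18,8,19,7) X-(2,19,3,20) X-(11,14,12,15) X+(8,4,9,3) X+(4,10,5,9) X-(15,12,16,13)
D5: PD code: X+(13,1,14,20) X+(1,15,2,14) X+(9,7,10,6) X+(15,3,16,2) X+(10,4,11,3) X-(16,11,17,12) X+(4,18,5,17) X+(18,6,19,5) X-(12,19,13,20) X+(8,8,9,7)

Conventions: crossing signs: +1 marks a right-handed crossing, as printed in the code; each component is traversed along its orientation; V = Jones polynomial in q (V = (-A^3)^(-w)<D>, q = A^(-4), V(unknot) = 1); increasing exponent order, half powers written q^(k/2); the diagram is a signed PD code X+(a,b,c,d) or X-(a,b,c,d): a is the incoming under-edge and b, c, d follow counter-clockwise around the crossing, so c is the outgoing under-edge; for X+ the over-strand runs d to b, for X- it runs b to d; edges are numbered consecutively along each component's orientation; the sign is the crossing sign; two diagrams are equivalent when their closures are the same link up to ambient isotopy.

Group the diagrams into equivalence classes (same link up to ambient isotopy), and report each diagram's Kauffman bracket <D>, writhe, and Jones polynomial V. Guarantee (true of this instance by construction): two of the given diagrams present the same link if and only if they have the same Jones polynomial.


grouping into links: {D1} | {D2} | {D3, D4, D5}
V(D1) = q + q^3 - q^4  (w 0, c 12, <D> = -A^-16 + A^-12 + A^-4)
V(D2) = 1  [12 crossings, <D> = A^6, w = +2]
V(D3) = q - q^2 + 2q^3 - q^4 + q^5 - q^6  [12 crossings, <D> = -A^-6 + A^-2 - A^2 + 2A^6 - A^10 + A^14, w = +6]
D4 (bracket -A^-12 + A^-8 - A^-4 + 2 - A^4 + A^8; 10 crossings at w = +4): V = q - q^2 + 2q^3 - q^4 + q^5 - q^6
V(D5) = q - q^2 + 2q^3 - q^4 + q^5 - q^6  [10 crossings, <D> = -A^-6 + A^-2 - A^2 + 2A^6 - A^10 + A^14, w = +6]
key observation: comparing 5 Jones polynomials yields 3 groups


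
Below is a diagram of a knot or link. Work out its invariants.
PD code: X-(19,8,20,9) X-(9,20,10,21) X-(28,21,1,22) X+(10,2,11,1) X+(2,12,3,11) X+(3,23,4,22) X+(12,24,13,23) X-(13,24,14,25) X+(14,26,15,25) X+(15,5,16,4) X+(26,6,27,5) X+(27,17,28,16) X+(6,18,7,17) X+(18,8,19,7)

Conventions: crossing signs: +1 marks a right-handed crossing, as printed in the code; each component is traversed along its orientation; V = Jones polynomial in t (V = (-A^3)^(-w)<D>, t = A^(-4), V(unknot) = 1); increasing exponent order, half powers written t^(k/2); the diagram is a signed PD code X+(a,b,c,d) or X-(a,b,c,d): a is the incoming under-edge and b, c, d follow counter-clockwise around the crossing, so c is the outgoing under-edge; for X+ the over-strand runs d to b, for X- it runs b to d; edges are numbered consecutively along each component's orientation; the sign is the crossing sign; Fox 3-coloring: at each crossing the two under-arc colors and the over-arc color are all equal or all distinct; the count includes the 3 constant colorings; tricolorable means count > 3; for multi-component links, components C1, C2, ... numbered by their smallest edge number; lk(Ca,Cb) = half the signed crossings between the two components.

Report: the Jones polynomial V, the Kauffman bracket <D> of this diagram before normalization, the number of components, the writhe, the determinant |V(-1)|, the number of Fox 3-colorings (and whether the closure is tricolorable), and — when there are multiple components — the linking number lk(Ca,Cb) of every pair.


V = t^2 + t^4 - t^5 + t^6 - t^7
<D> = -A^-10 + A^-6 - A^-2 + A^2 + A^10 (w = +6)
1 component over 14 crossings, w = +6
3 Fox colorings among 3^14, |V(-1)| = 5: not tricolorable
why: det 5 = |V(-1)|; not divisible by 3, so not tricolorable


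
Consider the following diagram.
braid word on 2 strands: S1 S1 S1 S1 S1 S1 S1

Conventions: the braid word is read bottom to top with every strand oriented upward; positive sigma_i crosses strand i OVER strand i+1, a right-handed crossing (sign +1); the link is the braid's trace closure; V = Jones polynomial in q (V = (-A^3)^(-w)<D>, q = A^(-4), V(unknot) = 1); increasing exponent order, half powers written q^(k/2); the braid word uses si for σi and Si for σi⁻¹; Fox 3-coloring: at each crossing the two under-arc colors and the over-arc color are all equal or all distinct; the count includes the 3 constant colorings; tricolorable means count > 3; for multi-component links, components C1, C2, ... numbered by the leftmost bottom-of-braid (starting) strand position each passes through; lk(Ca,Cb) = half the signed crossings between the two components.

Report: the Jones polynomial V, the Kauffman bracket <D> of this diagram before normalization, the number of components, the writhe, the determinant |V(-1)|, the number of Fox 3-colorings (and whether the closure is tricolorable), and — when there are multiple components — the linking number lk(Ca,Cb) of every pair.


V = -q^-10 + q^-9 - q^-8 + q^-7 - q^-6 + q^-5 + q^-3
<D> = -A^-9 - A^-1 + A^3 - A^7 + A^11 - A^15 + A^19 (w = -7)
1 component over 7 crossings, w = -7
3 Fox colorings among 3^7, |V(-1)| = 7: not tricolorable
why: the span of V is 7, forcing >= 7 crossings in any diagram


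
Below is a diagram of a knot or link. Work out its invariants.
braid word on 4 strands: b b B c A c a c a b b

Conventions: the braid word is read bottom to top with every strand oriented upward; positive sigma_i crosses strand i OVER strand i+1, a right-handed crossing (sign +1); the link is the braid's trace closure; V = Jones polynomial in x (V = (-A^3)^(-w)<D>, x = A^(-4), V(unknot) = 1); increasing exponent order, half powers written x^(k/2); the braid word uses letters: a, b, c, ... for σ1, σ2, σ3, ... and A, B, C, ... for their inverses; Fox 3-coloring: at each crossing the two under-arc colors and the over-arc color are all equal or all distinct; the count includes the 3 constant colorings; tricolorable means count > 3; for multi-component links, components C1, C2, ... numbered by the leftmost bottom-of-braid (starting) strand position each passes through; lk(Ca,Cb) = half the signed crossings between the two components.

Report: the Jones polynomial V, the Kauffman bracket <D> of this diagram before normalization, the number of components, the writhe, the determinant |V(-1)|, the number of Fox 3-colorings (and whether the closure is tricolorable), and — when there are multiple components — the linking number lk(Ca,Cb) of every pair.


Jones polynomial: V(x) = x^2 + 2x^4 - 2x^5 + x^6 - 2x^7 + x^8
<D> = -A^-11 + 2A^-7 - A^-3 + 2A - 2A^5 - A^13; writhe +7
components 1, writhe +7 (11 crossings)
3-colorings: 27 of 3^11, det 9 — tricolorable
note: w = +7 (over 11 crossings) is diagram-only; (-A^3)^(-7) removes it from V


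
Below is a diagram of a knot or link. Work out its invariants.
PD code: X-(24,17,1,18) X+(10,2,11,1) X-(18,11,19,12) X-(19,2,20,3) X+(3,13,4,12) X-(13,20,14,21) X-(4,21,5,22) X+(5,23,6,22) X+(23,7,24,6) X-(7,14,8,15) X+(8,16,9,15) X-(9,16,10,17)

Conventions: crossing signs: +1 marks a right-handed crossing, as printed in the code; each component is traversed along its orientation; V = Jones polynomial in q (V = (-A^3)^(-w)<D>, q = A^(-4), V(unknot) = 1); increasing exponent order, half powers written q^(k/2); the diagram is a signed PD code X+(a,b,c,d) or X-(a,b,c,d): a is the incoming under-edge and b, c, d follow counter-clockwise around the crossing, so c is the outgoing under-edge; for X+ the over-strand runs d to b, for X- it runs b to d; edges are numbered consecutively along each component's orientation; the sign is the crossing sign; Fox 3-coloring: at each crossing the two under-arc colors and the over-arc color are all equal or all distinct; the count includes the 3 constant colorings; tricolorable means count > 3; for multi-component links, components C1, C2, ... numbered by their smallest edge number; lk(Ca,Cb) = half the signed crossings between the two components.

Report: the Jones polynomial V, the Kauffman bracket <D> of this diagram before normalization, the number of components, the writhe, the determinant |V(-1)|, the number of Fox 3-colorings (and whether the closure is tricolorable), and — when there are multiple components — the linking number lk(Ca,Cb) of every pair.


V(q) = -q^-5 + q^-4 - q^-3 + 2q^-2 - q^-1 + 2 - q
bracket: -A^-10 + 2A^-6 - A^-2 + 2A^2 - A^6 + A^10 - A^14, w = -2
1 component, writhe -2, over 12 crossings
det 9, colorings 9 of 3^12 — tricolorable
observation: V spans 6 powers of q: at least 6 crossings in any diagram


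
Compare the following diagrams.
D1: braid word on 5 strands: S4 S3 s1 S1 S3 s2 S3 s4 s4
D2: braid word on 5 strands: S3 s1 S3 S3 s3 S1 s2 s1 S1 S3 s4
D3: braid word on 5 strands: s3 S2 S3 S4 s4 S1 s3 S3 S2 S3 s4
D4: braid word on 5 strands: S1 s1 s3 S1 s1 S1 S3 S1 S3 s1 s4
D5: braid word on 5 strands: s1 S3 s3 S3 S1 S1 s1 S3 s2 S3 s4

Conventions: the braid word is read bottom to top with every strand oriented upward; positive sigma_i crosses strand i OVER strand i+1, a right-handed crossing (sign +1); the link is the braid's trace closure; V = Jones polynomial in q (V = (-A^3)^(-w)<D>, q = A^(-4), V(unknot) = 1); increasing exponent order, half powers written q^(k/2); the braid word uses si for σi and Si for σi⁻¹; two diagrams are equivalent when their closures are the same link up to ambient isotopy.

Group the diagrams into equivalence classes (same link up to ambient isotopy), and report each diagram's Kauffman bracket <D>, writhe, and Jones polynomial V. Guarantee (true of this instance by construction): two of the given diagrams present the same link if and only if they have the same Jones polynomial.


equivalence classes: {D1, D2, D5} | {D3} | {D4}
D1 (bracket A^-1 + A^3 + A^7 - A^15; 9 crossings at w = -1): V = q^(-9/2) - q^(-5/2) - q^(-3/2) - q^(-1/2)
V(D2) = q^(-9/2) - q^(-5/2) - q^(-3/2) - q^(-1/2)  [11 crossings, <D> = A^-1 + A^3 + A^7 - A^15, w = -1]
V(D3) = -q^(-5/2) - q^(-1/2)  (w -3, c 11, <D> = A^-7 + A)
D4 (bracket A^-5 + A^-1; 11 crossings at w = -1): V = -q^(-1/2) - q^(1/2)
V(D5) = q^(-9/2) - q^(-5/2) - q^(-3/2) - q^(-1/2)  (w -1, c 11, <D> = A^-1 + A^3 + A^7 - A^15)
key observation: 3 values of V(q) split the 5 diagrams


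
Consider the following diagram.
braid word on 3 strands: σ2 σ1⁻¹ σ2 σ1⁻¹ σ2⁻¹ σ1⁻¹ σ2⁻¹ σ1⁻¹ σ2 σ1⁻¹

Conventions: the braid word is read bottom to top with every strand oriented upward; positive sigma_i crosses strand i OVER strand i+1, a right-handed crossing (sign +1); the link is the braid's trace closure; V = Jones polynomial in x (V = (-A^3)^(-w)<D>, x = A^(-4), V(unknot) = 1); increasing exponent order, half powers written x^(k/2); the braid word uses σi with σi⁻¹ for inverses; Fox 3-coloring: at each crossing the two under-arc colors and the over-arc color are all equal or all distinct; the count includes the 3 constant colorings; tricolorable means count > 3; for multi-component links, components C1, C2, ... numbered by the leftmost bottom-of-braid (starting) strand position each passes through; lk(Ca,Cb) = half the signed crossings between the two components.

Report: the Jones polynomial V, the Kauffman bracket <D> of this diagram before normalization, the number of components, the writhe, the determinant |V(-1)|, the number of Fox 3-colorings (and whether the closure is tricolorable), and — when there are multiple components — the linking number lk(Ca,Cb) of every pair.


V(x) = x^-7 - 2x^-6 + 2x^-5 - 3x^-4 + 3x^-3 - 2x^-2 + 2x^-1
bracket: 2A^-8 - 2A^-4 + 3 - 3A^4 + 2A^8 - 2A^12 + A^16, w = -4
1 component, writhe -4, over 10 crossings
det 15, colorings 9 of 3^10 — tricolorable
observation: V spans 6 powers of x: at least 6 crossings in any diagram
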